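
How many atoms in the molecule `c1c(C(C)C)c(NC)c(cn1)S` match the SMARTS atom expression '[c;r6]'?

Check the 12 heavy atoms by environment: 1× n (aromatic, in 6-ring) → no; 5× c (aromatic, in 6-ring) → match; 1× S (acyclic) → no; 4× C (acyclic) → no; 1× N (acyclic) → no.
That gives 5 matching atoms.

5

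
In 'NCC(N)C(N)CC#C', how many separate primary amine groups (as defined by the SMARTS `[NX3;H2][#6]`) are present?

3

[NX3;H2][#6] is the SMARTS for a primary amine: a trivalent nitrogen with two H attached to carbon.
The molecule carries 3 separate instances of a primary amino group (-NH2) meeting every constraint; each maps to a distinct set of atoms, giving 3 matches.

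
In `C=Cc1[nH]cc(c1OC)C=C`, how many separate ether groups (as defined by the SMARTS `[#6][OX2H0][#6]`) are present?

1

[#6][OX2H0][#6] is the SMARTS for an ether: an aliphatic oxygen bridging two carbons with no H on the oxygen.
Exactly one fragment in the molecule meets all constraints, giving 1 match.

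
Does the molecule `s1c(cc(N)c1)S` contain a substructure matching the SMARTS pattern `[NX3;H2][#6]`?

Yes

The pattern [NX3;H2][#6] describes a trivalent nitrogen with two H attached to carbon — a primary amine.
The molecule carries a primary amino group (-NH2), whose atoms satisfy every constraint of the query, so the pattern matches.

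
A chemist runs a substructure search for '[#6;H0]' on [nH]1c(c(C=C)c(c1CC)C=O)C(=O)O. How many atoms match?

Check the 14 heavy atoms by environment: 1× n (aromatic, H1) → no; 4× c (aromatic, H0) → match; 2× C (H2) → no; 1× C (H3) → no; 2× C (H1) → no; 1× C (H0) → match; 2× O (H0) → no; 1× O (H1) → no.
Summing the matching environments: 4 + 1 = 5 matching atoms.

5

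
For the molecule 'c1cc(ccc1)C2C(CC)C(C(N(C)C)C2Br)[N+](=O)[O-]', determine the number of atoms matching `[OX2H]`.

The query [OX2H] means: aliphatic oxygen with two connections, one of which is H — an -OH oxygen.
Check the 20 heavy atoms by environment: 5× C (H1, X4) → no; 1× C (H2, X4) → no; 3× C (H3, X4) → no; 1× N (charge +1, H0, X3) → no; 1× O (charge -1, H0, X1) → no; 1× O (H0, X1) → no; 1× c (aromatic, H0, X3) → no; 5× c (aromatic, H1, X3) → no; 1× N (H0, X3) → no; 1× Br (H0, X1) → no.
No environment satisfies the query, so 0 matching atoms.

0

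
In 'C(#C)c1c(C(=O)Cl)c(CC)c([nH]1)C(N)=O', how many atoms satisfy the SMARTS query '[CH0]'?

3

The query [CH0] means: aliphatic carbon with no attached hydrogen.
Check the 15 heavy atoms by environment: 1× n (aromatic, H1) → no; 4× c (aromatic, H0) → no; 3× C (H0) → match; 1× C (H1) → no; 2× O (H0) → no; 1× Cl (H0) → no; 1× N (H2) → no; 1× C (H2) → no; 1× C (H3) → no.
That gives 3 matching atoms.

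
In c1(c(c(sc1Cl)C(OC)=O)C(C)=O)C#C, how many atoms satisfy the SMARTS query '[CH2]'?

0

The query [CH2] means: aliphatic carbon with exactly two hydrogens.
Check the 15 heavy atoms by environment: 1× s (aromatic, H0) → no; 4× c (aromatic, H0) → no; 1× Cl (H0) → no; 3× C (H0) → no; 3× O (H0) → no; 2× C (H3) → no; 1× C (H1) → no.
No environment satisfies the query, so 0 matching atoms.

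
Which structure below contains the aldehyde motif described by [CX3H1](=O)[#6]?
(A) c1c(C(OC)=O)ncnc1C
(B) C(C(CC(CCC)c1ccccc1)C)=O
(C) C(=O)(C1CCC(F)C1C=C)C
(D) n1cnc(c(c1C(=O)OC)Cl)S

[CX3H1](=O)[#6] describes an sp2 carbon with one H, double-bonded to O and single-bonded to carbon (an aldehyde).
(A) has a methyl-ester group (-C(=O)OCH3) but the carbonyl carbon has H0, not H1.
(B) contains an aldehyde (-CHO), which satisfies every atom and bond constraint.
(C) has an acetyl/ketone group (-C(=O)CH3) but the carbonyl carbon has H0 (two carbon neighbours), not H1.
(D) has a methyl-ester group (-C(=O)OCH3) but the carbonyl carbon has H0, not H1.
So the answer is (B).

B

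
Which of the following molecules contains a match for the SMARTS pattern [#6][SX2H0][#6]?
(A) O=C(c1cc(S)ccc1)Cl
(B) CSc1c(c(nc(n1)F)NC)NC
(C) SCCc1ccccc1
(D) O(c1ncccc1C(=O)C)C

B

[#6][SX2H0][#6] describes an aliphatic sulfur bridging two carbons with no H on the sulfur (a thioether).
(A) has a thiol (-SH) but the sulfur has H1, not H0 bridging two carbons.
(B) contains a methylthio ether (-SCH3), which satisfies every atom and bond constraint.
(C) has a thiol (-SH) but the sulfur has H1, not H0 bridging two carbons.
(D) has a methoxy ether (-OCH3) but the bridging atom is O, not S.
So the answer is (B).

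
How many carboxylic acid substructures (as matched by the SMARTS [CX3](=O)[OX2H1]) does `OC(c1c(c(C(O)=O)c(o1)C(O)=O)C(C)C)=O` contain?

3

[CX3](=O)[OX2H1] is the SMARTS for a carboxylic acid: an sp2 carbon double-bonded to O and single-bonded to an -OH oxygen.
The molecule carries 3 separate instances of a carboxylic acid group (-C(=O)OH) meeting every constraint; each maps to a distinct set of atoms, giving 3 matches.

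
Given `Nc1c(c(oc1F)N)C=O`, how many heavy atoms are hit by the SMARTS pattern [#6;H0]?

The query [#6;H0] means: any carbon with no attached hydrogen.
Check the 10 heavy atoms by environment: 1× o (aromatic, H0) → no; 4× c (aromatic, H0) → match; 2× N (H2) → no; 1× C (H1) → no; 1× O (H0) → no; 1× F (H0) → no.
That gives 4 matching atoms.

4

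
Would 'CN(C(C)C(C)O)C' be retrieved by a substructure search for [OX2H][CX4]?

Yes

The pattern [OX2H][CX4] describes a hydroxyl oxygen bound to an sp3 (X4) carbon — an aliphatic alcohol.
The molecule carries a hydroxyl group (-OH), whose atoms satisfy every constraint of the query, so the pattern matches.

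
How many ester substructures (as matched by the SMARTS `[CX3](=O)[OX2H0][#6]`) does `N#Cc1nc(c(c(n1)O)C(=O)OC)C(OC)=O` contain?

[CX3](=O)[OX2H0][#6] is the SMARTS for an ester: a carbonyl carbon bonded to an oxygen that is itself bonded to carbon (no H on that O).
The molecule carries 2 separate instances of a methyl-ester group (-C(=O)OCH3) meeting every constraint; each maps to a distinct set of atoms, giving 2 matches.

2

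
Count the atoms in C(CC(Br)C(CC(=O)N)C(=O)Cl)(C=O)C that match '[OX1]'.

Check the 15 heavy atoms by environment: 6× C (X4) → no; 3× C (X3) → no; 3× O (X1) → match; 1× N (X3) → no; 1× Br (X1) → no; 1× Cl (X1) → no.
That gives 3 matching atoms.

3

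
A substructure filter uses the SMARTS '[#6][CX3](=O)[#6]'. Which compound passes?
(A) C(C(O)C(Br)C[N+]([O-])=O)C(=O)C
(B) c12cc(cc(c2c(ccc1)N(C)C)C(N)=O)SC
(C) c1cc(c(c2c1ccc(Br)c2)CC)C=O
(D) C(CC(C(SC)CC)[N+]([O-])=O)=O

[#6][CX3](=O)[#6] describes a carbonyl carbon (no H) flanked by two carbons (a ketone).
(A) contains an acetyl/ketone group (-C(=O)CH3), which satisfies every atom and bond constraint.
(B) has a primary amide (-C(=O)NH2) but one neighbour of the carbonyl carbon is N, not C.
(C) has an aldehyde (-CHO) but the carbonyl carbon has H1, so it is not flanked by two carbons.
(D) has an aldehyde (-CHO) but the carbonyl carbon has H1, so it is not flanked by two carbons.
So the answer is (A).

A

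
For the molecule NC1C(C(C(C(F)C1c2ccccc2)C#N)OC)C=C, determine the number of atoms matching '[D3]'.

7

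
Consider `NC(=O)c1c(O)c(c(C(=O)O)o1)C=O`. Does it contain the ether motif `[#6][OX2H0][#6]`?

No

The pattern [#6][OX2H0][#6] describes an aliphatic oxygen bridging two carbons with no H on the oxygen — an ether.
The closest candidate here is a carboxylic acid group (-C(=O)OH), but the -OH oxygen has H1; the =O is OX1, not OX2. No other fragment satisfies the full query, so there is no match.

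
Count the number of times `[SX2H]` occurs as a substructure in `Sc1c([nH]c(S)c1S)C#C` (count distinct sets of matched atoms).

3

[SX2H] is the SMARTS for a thiol: an aliphatic sulfur with two connections, one being H.
The molecule carries 3 separate instances of a thiol (-SH) meeting every constraint; each maps to a distinct set of atoms, giving 3 matches.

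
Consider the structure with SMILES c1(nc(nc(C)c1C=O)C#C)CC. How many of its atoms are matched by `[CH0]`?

1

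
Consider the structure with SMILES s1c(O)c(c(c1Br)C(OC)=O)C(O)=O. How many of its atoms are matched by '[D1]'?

6

The query [D1] means: atom with exactly one heavy-atom neighbour (degree 1).
Check the 14 heavy atoms by environment: 1× s (aromatic, D2) → no; 4× c (aromatic, D3) → no; 4× O (D1) → match; 2× C (D3) → no; 1× O (D2) → no; 1× C (D1) → match; 1× Br (D1) → match.
Summing the matching environments: 4 + 1 + 1 = 6 matching atoms.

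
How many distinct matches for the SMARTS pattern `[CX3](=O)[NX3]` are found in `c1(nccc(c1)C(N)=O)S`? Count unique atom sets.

1

[CX3](=O)[NX3] is the SMARTS for an amide: a carbonyl carbon bonded to a trivalent nitrogen.
Exactly one fragment in the molecule meets all constraints, giving 1 match.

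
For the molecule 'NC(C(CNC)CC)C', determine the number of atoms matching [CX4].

7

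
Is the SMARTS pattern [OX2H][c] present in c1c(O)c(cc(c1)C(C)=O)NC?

Yes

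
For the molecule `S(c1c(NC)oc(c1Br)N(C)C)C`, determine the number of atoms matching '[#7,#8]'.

3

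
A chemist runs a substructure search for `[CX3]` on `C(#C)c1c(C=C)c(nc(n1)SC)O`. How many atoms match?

Check the 13 heavy atoms by environment: 2× n (aromatic, X2) → no; 4× c (aromatic, X3) → no; 1× O (X2) → no; 2× C (X2) → no; 2× C (X3) → match; 1× S (X2) → no; 1× C (X4) → no.
That gives 2 matching atoms.

2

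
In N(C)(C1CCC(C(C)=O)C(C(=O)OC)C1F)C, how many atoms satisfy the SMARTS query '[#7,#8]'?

4

The query [#7,#8] means: nitrogen or oxygen (comma = OR).
Check the 17 heavy atoms by environment: 12× C → no; 1× N → match; 1× F → no; 3× O → match.
Summing the matching environments: 1 + 3 = 4 matching atoms.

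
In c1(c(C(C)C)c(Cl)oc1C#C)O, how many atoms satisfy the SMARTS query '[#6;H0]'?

5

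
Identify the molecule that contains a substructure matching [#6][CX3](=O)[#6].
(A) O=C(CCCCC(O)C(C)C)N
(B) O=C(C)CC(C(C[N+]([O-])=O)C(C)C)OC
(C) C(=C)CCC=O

B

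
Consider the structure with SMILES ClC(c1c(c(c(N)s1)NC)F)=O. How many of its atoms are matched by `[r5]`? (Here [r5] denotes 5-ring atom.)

5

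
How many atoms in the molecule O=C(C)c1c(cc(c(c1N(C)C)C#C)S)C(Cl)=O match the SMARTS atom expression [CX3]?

2

The query [CX3] means: C with X3: aliphatic carbon with exactly 3 total connections.
Check the 18 heavy atoms by environment: 6× c (aromatic, X3) → no; 1× N (X3) → no; 3× C (X4) → no; 2× C (X3) → match; 2× O (X1) → no; 2× C (X2) → no; 1× Cl (X1) → no; 1× S (X2) → no.
That gives 2 matching atoms.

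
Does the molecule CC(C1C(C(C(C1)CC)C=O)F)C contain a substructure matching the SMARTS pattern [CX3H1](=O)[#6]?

The pattern [CX3H1](=O)[#6] describes an sp2 carbon with one H, double-bonded to O and single-bonded to carbon — an aldehyde.
The molecule carries an aldehyde (-CHO), whose atoms satisfy every constraint of the query, so the pattern matches.

Yes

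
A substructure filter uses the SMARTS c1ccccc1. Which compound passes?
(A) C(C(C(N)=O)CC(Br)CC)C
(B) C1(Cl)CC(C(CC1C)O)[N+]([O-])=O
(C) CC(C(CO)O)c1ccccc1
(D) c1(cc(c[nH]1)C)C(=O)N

c1ccccc1 describes six aromatic carbons in a ring (a benzene ring).
(A) has a methyl group (-CH3) but no six-membered all-carbon aromatic ring is present.
(B) has a methyl group (-CH3) but no six-membered all-carbon aromatic ring is present.
(C) contains a phenyl ring, which satisfies every atom and bond constraint.
(D) has a methyl group (-CH3) but no six-membered all-carbon aromatic ring is present.
So the answer is (C).

C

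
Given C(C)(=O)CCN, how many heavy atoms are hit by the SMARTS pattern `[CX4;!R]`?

Check the 6 heavy atoms by environment: 3× C (X4, acyclic) → match; 1× C (X3, acyclic) → no; 1× O (X1, acyclic) → no; 1× N (X3, acyclic) → no.
That gives 3 matching atoms.

3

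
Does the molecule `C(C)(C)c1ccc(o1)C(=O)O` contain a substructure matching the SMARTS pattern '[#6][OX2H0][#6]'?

No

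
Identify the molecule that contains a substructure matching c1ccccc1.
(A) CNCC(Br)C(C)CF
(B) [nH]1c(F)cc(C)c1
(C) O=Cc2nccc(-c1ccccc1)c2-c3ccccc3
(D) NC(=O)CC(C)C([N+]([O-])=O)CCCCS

C

c1ccccc1 describes six aromatic carbons in a ring (a benzene ring).
(A) has a methyl group (-CH3) but no six-membered all-carbon aromatic ring is present.
(B) has a methyl group (-CH3) but no six-membered all-carbon aromatic ring is present.
(C) contains a phenyl ring, which satisfies every atom and bond constraint.
(D) has a methyl group (-CH3) but no six-membered all-carbon aromatic ring is present.
So the answer is (C).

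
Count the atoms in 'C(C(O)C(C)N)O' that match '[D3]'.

2

The query [D3] means: atom with exactly three heavy-atom neighbours.
Check the 7 heavy atoms by environment: 1× C (D2) → no; 2× C (D3) → match; 1× C (D1) → no; 1× N (D1) → no; 2× O (D1) → no.
That gives 2 matching atoms.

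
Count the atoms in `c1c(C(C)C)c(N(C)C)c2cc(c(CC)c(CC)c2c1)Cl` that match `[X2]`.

0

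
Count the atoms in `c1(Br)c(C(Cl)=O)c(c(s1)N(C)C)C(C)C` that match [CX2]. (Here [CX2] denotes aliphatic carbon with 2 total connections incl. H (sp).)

The query [CX2] means: C with X2: aliphatic carbon with exactly 2 total connections.
Check the 15 heavy atoms by environment: 1× s (aromatic, X2) → no; 4× c (aromatic, X3) → no; 1× Br (X1) → no; 1× N (X3) → no; 5× C (X4) → no; 1× C (X3) → no; 1× O (X1) → no; 1× Cl (X1) → no.
No environment satisfies the query, so 0 matching atoms.

0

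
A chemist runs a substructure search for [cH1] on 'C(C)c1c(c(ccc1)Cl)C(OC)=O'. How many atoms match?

The query [cH1] means: aromatic carbon bearing exactly one hydrogen.
Check the 13 heavy atoms by environment: 3× c (aromatic, H1) → match; 3× c (aromatic, H0) → no; 1× Cl (H0) → no; 1× C (H2) → no; 2× C (H3) → no; 1× C (H0) → no; 2× O (H0) → no.
That gives 3 matching atoms.

3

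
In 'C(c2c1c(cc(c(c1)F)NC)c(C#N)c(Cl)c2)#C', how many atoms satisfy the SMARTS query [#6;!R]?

The query [#6;!R] means: carbon not in any ring.
Check the 18 heavy atoms by environment: 10× c (aromatic, in 6-ring) → no; 4× C (acyclic) → match; 2× N (acyclic) → no; 1× Cl (acyclic) → no; 1× F (acyclic) → no.
That gives 4 matching atoms.

4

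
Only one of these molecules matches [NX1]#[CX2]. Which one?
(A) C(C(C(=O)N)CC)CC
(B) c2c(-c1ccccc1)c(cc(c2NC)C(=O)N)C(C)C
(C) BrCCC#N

C

[NX1]#[CX2] describes a nitrogen triple-bonded to a two-connected carbon (a nitrile).
(A) has a primary amide (-C(=O)NH2) but the nitrogen is NX3, not NX1.
(B) has a primary amide (-C(=O)NH2) but the nitrogen is NX3, not NX1.
(C) contains a nitrile (-C#N), which satisfies every atom and bond constraint.
So the answer is (C).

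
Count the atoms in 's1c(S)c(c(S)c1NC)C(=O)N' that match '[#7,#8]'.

3

The query [#7,#8] means: nitrogen or oxygen (comma = OR).
Check the 12 heavy atoms by environment: 1× s (aromatic) → no; 4× c (aromatic) → no; 2× N → match; 2× C → no; 2× S → no; 1× O → match.
Summing the matching environments: 2 + 1 = 3 matching atoms.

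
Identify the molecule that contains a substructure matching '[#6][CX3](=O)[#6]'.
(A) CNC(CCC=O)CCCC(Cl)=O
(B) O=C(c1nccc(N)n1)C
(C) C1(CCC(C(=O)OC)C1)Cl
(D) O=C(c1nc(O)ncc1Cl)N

B

[#6][CX3](=O)[#6] describes a carbonyl carbon (no H) flanked by two carbons (a ketone).
(A) has an aldehyde (-CHO) but the carbonyl carbon has H1, so it is not flanked by two carbons.
(B) contains an acetyl/ketone group (-C(=O)CH3), which satisfies every atom and bond constraint.
(C) has a methyl-ester group (-C(=O)OCH3) but one neighbour of the carbonyl carbon is O, not C.
(D) has a primary amide (-C(=O)NH2) but one neighbour of the carbonyl carbon is N, not C.
So the answer is (B).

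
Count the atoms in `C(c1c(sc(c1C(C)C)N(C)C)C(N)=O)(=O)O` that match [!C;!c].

6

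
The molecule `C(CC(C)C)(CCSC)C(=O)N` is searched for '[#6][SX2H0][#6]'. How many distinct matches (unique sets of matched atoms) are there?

1

[#6][SX2H0][#6] is the SMARTS for a thioether: an aliphatic sulfur bridging two carbons with no H on the sulfur.
Exactly one fragment in the molecule meets all constraints, giving 1 match.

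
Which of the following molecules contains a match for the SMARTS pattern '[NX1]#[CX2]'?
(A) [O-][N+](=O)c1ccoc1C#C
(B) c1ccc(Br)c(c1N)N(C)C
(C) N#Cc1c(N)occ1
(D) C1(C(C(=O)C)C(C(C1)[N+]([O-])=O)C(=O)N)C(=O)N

[NX1]#[CX2] describes a nitrogen triple-bonded to a two-connected carbon (a nitrile).
(A) has a nitro group (-[N+](=O)[O-]) but there is no C#N triple bond.
(B) has a primary amino group (-NH2) but the nitrogen is NX3 (three connections), not NX1 triple-bonded.
(C) contains a nitrile (-C#N), which satisfies every atom and bond constraint.
(D) has a primary amide (-C(=O)NH2) but the nitrogen is NX3, not NX1.
So the answer is (C).

C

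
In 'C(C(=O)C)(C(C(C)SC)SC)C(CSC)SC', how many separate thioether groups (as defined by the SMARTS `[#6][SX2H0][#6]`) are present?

[#6][SX2H0][#6] is the SMARTS for a thioether: an aliphatic sulfur bridging two carbons with no H on the sulfur.
The molecule carries 4 separate instances of a methylthio ether (-SCH3) meeting every constraint; each maps to a distinct set of atoms, giving 4 matches.

4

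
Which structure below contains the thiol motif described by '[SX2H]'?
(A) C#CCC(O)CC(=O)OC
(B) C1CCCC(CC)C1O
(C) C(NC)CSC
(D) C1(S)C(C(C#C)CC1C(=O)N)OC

D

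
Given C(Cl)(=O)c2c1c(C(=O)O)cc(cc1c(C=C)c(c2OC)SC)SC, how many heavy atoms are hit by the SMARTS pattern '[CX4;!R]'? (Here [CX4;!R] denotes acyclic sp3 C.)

3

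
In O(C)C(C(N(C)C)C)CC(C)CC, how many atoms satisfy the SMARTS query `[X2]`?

Check the 13 heavy atoms by environment: 11× C (X4) → no; 1× O (X2) → match; 1× N (X3) → no.
That gives 1 matching atom.

1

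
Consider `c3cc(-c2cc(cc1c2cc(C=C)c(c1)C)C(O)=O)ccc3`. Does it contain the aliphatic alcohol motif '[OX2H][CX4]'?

No

The pattern [OX2H][CX4] describes a hydroxyl oxygen bound to an sp3 (X4) carbon — an aliphatic alcohol.
The closest candidate here is a carboxylic acid group (-C(=O)OH), but the -OH is on a CX3 carbonyl carbon, not a CX4 carbon. No other fragment satisfies the full query, so there is no match.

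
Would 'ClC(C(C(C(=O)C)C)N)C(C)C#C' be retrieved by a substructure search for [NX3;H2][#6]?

Yes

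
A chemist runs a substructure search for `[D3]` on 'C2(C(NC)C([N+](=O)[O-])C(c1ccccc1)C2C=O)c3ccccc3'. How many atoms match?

8

The query [D3] means: atom with exactly three heavy-atom neighbours.
Check the 24 heavy atoms by environment: 5× C (D3) → match; 1× N (D2) → no; 1× C (D1) → no; 2× c (aromatic, D3) → match; 10× c (aromatic, D2) → no; 1× C (D2) → no; 2× O (D1) → no; 1× N (charge +1, D3) → match; 1× O (charge -1, D1) → no.
Summing the matching environments: 5 + 2 + 1 = 8 matching atoms.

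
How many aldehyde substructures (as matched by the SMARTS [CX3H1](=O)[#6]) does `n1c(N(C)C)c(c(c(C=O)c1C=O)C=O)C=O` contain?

4

[CX3H1](=O)[#6] is the SMARTS for an aldehyde: an sp2 carbon with one H, double-bonded to O and single-bonded to carbon.
The molecule carries 4 separate instances of an aldehyde (-CHO) meeting every constraint; each maps to a distinct set of atoms, giving 4 matches.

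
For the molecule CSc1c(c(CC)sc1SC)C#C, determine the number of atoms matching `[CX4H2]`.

The query [CX4H2] means: sp3 carbon (X4) with exactly two hydrogens.
Check the 13 heavy atoms by environment: 1× s (aromatic, H0, X2) → no; 4× c (aromatic, H0, X3) → no; 1× C (H2, X4) → match; 3× C (H3, X4) → no; 2× S (H0, X2) → no; 1× C (H0, X2) → no; 1× C (H1, X2) → no.
That gives 1 matching atom.

1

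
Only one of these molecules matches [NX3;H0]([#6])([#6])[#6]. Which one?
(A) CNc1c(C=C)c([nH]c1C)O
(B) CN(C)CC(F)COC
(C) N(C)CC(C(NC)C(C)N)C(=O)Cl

[NX3;H0]([#6])([#6])[#6] describes a trivalent nitrogen with no H, bonded to three carbons (a tertiary amine).
(A) has an N-methylamino group (-NHCH3) but the nitrogen still has one H (H1), not H0.
(B) contains a dimethylamino group (-N(CH3)2), which satisfies every atom and bond constraint.
(C) has an N-methylamino group (-NHCH3) but the nitrogen still has one H (H1), not H0.
So the answer is (B).

B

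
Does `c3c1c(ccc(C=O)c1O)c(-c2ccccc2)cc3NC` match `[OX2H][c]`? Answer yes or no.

The pattern [OX2H][c] describes a hydroxyl oxygen attached to an aromatic carbon — a phenol.
The molecule carries a hydroxyl group (-OH), whose atoms satisfy every constraint of the query, so the pattern matches.

Yes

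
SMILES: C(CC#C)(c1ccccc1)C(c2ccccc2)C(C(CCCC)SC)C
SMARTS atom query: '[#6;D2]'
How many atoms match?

15

The query [#6;D2] means: any carbon bonded to exactly two heavy atoms.
Check the 26 heavy atoms by environment: 5× C (D2) → match; 4× C (D3) → no; 1× S (D2) → no; 4× C (D1) → no; 2× c (aromatic, D3) → no; 10× c (aromatic, D2) → match.
Summing the matching environments: 5 + 10 = 15 matching atoms.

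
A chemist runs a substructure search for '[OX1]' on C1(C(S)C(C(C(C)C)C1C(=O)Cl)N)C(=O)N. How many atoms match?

The query [OX1] means: aliphatic oxygen with one total connection — typically a carbonyl =O or an oxide.
Check the 16 heavy atoms by environment: 8× C (X4) → no; 2× C (X3) → no; 2× O (X1) → match; 1× Cl (X1) → no; 2× N (X3) → no; 1× S (X2) → no.
That gives 2 matching atoms.

2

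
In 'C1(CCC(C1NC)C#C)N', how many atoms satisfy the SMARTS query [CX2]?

2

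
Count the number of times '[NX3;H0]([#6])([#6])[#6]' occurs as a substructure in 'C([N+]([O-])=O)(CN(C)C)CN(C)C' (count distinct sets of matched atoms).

2

[NX3;H0]([#6])([#6])[#6] is the SMARTS for a tertiary amine: a trivalent nitrogen with no H, bonded to three carbons.
The molecule carries 2 separate instances of a dimethylamino group (-N(CH3)2) meeting every constraint; each maps to a distinct set of atoms, giving 2 matches.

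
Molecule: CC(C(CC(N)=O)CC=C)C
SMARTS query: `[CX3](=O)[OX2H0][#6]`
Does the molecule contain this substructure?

The pattern [CX3](=O)[OX2H0][#6] describes a carbonyl carbon bonded to an oxygen that is itself bonded to carbon (no H on that O) — an ester.
The closest candidate here is a primary amide (-C(=O)NH2), but the carbonyl is bonded to N, not to an O-C linkage. No other fragment satisfies the full query, so there is no match.

No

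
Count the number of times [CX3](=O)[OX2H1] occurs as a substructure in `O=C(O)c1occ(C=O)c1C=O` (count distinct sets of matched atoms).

[CX3](=O)[OX2H1] is the SMARTS for a carboxylic acid: an sp2 carbon double-bonded to O and single-bonded to an -OH oxygen.
Exactly one fragment in the molecule meets all constraints, giving 1 match.

1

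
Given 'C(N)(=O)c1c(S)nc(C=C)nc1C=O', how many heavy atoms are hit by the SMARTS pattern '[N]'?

1

The query [N] means: uppercase N matches aliphatic (non-aromatic) nitrogen only.
Check the 14 heavy atoms by environment: 2× n (aromatic) → no; 4× c (aromatic) → no; 4× C → no; 2× O → no; 1× N → match; 1× S → no.
That gives 1 matching atom.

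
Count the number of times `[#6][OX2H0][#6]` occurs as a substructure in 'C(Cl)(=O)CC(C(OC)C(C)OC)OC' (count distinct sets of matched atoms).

3

[#6][OX2H0][#6] is the SMARTS for an ether: an aliphatic oxygen bridging two carbons with no H on the oxygen.
The molecule carries 3 separate instances of a methoxy ether (-OCH3) meeting every constraint; each maps to a distinct set of atoms, giving 3 matches.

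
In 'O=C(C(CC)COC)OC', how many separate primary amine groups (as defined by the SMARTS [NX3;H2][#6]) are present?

[NX3;H2][#6] is the SMARTS for a primary amine: a trivalent nitrogen with two H attached to carbon.
No fragment in the molecule satisfies every constraint, giving 0 matches.

0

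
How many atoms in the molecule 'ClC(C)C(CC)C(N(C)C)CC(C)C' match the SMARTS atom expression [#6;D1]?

6

Check the 14 heavy atoms by environment: 6× C (D1) → match; 4× C (D3) → no; 2× C (D2) → no; 1× Cl (D1) → no; 1× N (D3) → no.
That gives 6 matching atoms.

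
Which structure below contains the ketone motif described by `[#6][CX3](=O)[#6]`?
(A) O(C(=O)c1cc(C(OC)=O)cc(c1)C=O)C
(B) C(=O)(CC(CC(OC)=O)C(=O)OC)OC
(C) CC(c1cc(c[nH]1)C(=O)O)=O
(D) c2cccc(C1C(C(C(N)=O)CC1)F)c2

C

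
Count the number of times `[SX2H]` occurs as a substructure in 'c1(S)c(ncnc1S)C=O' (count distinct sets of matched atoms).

[SX2H] is the SMARTS for a thiol: an aliphatic sulfur with two connections, one being H.
The molecule carries 2 separate instances of a thiol (-SH) meeting every constraint; each maps to a distinct set of atoms, giving 2 matches.

2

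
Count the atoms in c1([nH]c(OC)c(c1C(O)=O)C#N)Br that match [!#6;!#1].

6

The query [!#6;!#1] means: not carbon and not hydrogen — any heteroatom.
Check the 13 heavy atoms by environment: 1× n (aromatic) → match; 4× c (aromatic) → no; 3× C → no; 3× O → match; 1× Br → match; 1× N → match.
Summing the matching environments: 1 + 3 + 1 + 1 = 6 matching atoms.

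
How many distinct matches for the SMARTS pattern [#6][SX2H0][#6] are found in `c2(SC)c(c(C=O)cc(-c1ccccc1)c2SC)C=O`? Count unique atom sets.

[#6][SX2H0][#6] is the SMARTS for a thioether: an aliphatic sulfur bridging two carbons with no H on the sulfur.
The molecule carries 2 separate instances of a methylthio ether (-SCH3) meeting every constraint; each maps to a distinct set of atoms, giving 2 matches.

2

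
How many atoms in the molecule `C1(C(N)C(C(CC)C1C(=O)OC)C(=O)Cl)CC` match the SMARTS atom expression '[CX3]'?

The query [CX3] means: C with X3: aliphatic carbon with exactly 3 total connections.
Check the 17 heavy atoms by environment: 10× C (X4) → no; 1× N (X3) → no; 2× C (X3) → match; 2× O (X1) → no; 1× O (X2) → no; 1× Cl (X1) → no.
That gives 2 matching atoms.

2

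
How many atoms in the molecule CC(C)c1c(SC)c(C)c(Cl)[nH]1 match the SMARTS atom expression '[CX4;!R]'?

5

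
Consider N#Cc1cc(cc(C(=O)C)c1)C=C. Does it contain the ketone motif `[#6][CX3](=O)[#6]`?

Yes

The pattern [#6][CX3](=O)[#6] describes a carbonyl carbon (no H) flanked by two carbons — a ketone.
The molecule carries an acetyl/ketone group (-C(=O)CH3), whose atoms satisfy every constraint of the query, so the pattern matches.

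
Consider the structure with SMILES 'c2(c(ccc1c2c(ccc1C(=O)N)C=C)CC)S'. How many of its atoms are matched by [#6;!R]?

The query [#6;!R] means: carbon not in any ring.
Check the 18 heavy atoms by environment: 10× c (aromatic, in 6-ring) → no; 5× C (acyclic) → match; 1× S (acyclic) → no; 1× O (acyclic) → no; 1× N (acyclic) → no.
That gives 5 matching atoms.

5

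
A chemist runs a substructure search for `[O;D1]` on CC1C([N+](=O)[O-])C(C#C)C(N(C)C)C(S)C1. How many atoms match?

The query [O;D1] means: aliphatic oxygen bonded to exactly one heavy atom.
Check the 16 heavy atoms by environment: 5× C (D3) → no; 2× C (D2) → no; 4× C (D1) → no; 1× S (D1) → no; 1× N (D3) → no; 1× N (charge +1, D3) → no; 1× O (charge -1, D1) → match; 1× O (D1) → match.
Summing the matching environments: 1 + 1 = 2 matching atoms.

2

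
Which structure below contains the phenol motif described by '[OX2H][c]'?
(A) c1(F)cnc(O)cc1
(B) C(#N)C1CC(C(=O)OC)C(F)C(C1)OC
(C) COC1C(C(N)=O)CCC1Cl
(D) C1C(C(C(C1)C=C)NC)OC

[OX2H][c] describes a hydroxyl oxygen attached to an aromatic carbon (a phenol).
(A) contains a hydroxyl group (-OH), which satisfies every atom and bond constraint.
(B) has a methoxy ether (-OCH3) but the oxygen has H0, not H1.
(C) has a methoxy ether (-OCH3) but the oxygen has H0, not H1.
(D) has a methoxy ether (-OCH3) but the oxygen has H0, not H1.
So the answer is (A).

A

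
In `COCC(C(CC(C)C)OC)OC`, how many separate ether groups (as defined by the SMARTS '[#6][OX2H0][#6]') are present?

3

[#6][OX2H0][#6] is the SMARTS for an ether: an aliphatic oxygen bridging two carbons with no H on the oxygen.
The molecule carries 3 separate instances of a methoxy ether (-OCH3) meeting every constraint; each maps to a distinct set of atoms, giving 3 matches.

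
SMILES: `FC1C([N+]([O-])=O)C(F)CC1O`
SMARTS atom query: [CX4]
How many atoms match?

5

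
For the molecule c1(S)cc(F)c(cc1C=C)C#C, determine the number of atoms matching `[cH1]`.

2

The query [cH1] means: aromatic carbon bearing exactly one hydrogen.
Check the 12 heavy atoms by environment: 4× c (aromatic, H0) → no; 2× c (aromatic, H1) → match; 2× C (H1) → no; 1× C (H2) → no; 1× S (H1) → no; 1× F (H0) → no; 1× C (H0) → no.
That gives 2 matching atoms.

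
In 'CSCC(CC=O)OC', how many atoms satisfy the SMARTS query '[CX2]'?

0

The query [CX2] means: C with X2: aliphatic carbon with exactly 2 total connections.
Check the 9 heavy atoms by environment: 5× C (X4) → no; 1× C (X3) → no; 1× O (X1) → no; 1× S (X2) → no; 1× O (X2) → no.
No environment satisfies the query, so 0 matching atoms.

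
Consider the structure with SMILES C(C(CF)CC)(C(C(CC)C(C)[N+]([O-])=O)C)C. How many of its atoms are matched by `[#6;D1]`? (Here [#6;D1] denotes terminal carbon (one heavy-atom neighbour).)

The query [#6;D1] means: carbon bonded to exactly one heavy atom.
Check the 17 heavy atoms by environment: 5× C (D1) → match; 5× C (D3) → no; 3× C (D2) → no; 1× N (charge +1, D3) → no; 1× O (charge -1, D1) → no; 1× O (D1) → no; 1× F (D1) → no.
That gives 5 matching atoms.

5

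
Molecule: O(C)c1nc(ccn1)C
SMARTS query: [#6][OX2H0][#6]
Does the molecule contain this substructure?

Yes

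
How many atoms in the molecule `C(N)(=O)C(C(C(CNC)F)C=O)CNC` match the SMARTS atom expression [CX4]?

7

The query [CX4] means: C with X4: aliphatic carbon with exactly 4 total connections (bonds + H).
Check the 15 heavy atoms by environment: 7× C (X4) → match; 3× N (X3) → no; 2× C (X3) → no; 2× O (X1) → no; 1× F (X1) → no.
That gives 7 matching atoms.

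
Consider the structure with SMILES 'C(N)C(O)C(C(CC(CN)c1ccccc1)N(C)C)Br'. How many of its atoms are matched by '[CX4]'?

9

The query [CX4] means: C with X4: aliphatic carbon with exactly 4 total connections (bonds + H).
Check the 20 heavy atoms by environment: 9× C (X4) → match; 6× c (aromatic, X3) → no; 3× N (X3) → no; 1× Br (X1) → no; 1× O (X2) → no.
That gives 9 matching atoms.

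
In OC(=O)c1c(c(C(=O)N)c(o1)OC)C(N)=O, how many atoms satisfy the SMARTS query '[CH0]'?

3

The query [CH0] means: aliphatic carbon with no attached hydrogen.
Check the 16 heavy atoms by environment: 1× o (aromatic, H0) → no; 4× c (aromatic, H0) → no; 3× C (H0) → match; 4× O (H0) → no; 2× N (H2) → no; 1× C (H3) → no; 1× O (H1) → no.
That gives 3 matching atoms.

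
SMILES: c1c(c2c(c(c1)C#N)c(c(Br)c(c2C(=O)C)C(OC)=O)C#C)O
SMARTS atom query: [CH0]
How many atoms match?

The query [CH0] means: aliphatic carbon with no attached hydrogen.
Check the 23 heavy atoms by environment: 8× c (aromatic, H0) → no; 2× c (aromatic, H1) → no; 4× C (H0) → match; 1× N (H0) → no; 1× O (H1) → no; 1× C (H1) → no; 3× O (H0) → no; 2× C (H3) → no; 1× Br (H0) → no.
That gives 4 matching atoms.

4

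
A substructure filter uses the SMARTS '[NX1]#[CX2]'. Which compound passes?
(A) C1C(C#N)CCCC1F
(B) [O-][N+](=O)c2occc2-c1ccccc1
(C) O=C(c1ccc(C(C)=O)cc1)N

[NX1]#[CX2] describes a nitrogen triple-bonded to a two-connected carbon (a nitrile).
(A) contains a nitrile (-C#N), which satisfies every atom and bond constraint.
(B) has a nitro group (-[N+](=O)[O-]) but there is no C#N triple bond.
(C) has a primary amide (-C(=O)NH2) but the nitrogen is NX3, not NX1.
So the answer is (A).

A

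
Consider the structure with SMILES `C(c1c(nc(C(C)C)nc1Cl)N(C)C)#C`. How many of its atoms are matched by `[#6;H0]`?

5

The query [#6;H0] means: any carbon with no attached hydrogen.
Check the 15 heavy atoms by environment: 2× n (aromatic, H0) → no; 4× c (aromatic, H0) → match; 1× N (H0) → no; 4× C (H3) → no; 1× C (H0) → match; 2× C (H1) → no; 1× Cl (H0) → no.
Summing the matching environments: 4 + 1 = 5 matching atoms.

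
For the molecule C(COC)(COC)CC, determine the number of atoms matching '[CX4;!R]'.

7

Check the 9 heavy atoms by environment: 7× C (X4, acyclic) → match; 2× O (X2, acyclic) → no.
That gives 7 matching atoms.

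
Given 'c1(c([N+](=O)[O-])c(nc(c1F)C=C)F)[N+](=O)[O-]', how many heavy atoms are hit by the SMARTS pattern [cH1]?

0

Check the 16 heavy atoms by environment: 1× n (aromatic, H0) → no; 5× c (aromatic, H0) → no; 2× N (charge +1, H0) → no; 2× O (charge -1, H0) → no; 2× O (H0) → no; 2× F (H0) → no; 1× C (H1) → no; 1× C (H2) → no.
No environment satisfies the query, so 0 matching atoms.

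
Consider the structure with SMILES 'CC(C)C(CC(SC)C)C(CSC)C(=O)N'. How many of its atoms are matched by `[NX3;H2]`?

1

The query [NX3;H2] means: aliphatic N with 3 total connections, two of them H — an -NH2 nitrogen (amine or amide).
Check the 16 heavy atoms by environment: 2× C (H2, X4) → no; 4× C (H1, X4) → no; 5× C (H3, X4) → no; 1× C (H0, X3) → no; 1× O (H0, X1) → no; 1× N (H2, X3) → match; 2× S (H0, X2) → no.
That gives 1 matching atom.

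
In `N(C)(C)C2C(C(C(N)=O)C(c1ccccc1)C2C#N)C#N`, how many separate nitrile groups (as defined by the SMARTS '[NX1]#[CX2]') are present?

2

[NX1]#[CX2] is the SMARTS for a nitrile: a nitrogen triple-bonded to a two-connected carbon.
The molecule carries 2 separate instances of a nitrile (-C#N) meeting every constraint; each maps to a distinct set of atoms, giving 2 matches.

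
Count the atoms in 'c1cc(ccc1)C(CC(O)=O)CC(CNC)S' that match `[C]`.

7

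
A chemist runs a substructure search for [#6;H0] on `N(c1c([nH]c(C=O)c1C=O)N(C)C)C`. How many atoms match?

4

The query [#6;H0] means: any carbon with no attached hydrogen.
Check the 14 heavy atoms by environment: 1× n (aromatic, H1) → no; 4× c (aromatic, H0) → match; 1× N (H0) → no; 3× C (H3) → no; 2× C (H1) → no; 2× O (H0) → no; 1× N (H1) → no.
That gives 4 matching atoms.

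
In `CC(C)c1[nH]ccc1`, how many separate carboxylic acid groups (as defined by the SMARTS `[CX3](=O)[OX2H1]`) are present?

[CX3](=O)[OX2H1] is the SMARTS for a carboxylic acid: an sp2 carbon double-bonded to O and single-bonded to an -OH oxygen.
No fragment in the molecule satisfies every constraint, giving 0 matches.

0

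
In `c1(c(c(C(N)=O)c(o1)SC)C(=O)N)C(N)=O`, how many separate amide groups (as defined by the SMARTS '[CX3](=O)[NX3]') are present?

3

[CX3](=O)[NX3] is the SMARTS for an amide: a carbonyl carbon bonded to a trivalent nitrogen.
The molecule carries 3 separate instances of a primary amide (-C(=O)NH2) meeting every constraint; each maps to a distinct set of atoms, giving 3 matches.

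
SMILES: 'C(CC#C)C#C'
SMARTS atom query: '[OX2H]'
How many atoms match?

Check the 6 heavy atoms by environment: 2× C (H2, X4) → no; 2× C (H0, X2) → no; 2× C (H1, X2) → no.
No environment satisfies the query, so 0 matching atoms.

0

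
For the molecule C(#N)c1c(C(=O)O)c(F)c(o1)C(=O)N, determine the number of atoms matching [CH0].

3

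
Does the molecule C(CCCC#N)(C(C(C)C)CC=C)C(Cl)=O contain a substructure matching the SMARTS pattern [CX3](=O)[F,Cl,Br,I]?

Yes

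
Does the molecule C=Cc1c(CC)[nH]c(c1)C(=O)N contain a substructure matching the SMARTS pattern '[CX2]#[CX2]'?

No

The pattern [CX2]#[CX2] describes a carbon-carbon triple bond — an alkyne.
The closest candidate here is a vinyl group (-CH=CH2), but the C=C is a double bond; both carbons are CX3, not CX2. No other fragment satisfies the full query, so there is no match.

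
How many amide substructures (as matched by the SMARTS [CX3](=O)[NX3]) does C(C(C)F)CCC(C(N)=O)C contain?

1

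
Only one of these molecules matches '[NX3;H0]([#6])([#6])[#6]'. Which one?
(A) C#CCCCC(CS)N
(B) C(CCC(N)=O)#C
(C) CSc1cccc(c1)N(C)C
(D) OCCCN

C

[NX3;H0]([#6])([#6])[#6] describes a trivalent nitrogen with no H, bonded to three carbons (a tertiary amine).
(A) has a primary amino group (-NH2) but the nitrogen has H2, not H0 with three carbons.
(B) has a primary amide (-C(=O)NH2) but the amide nitrogen has H2 and only one carbon neighbour.
(C) contains a dimethylamino group (-N(CH3)2), which satisfies every atom and bond constraint.
(D) has a primary amino group (-NH2) but the nitrogen has H2, not H0 with three carbons.
So the answer is (C).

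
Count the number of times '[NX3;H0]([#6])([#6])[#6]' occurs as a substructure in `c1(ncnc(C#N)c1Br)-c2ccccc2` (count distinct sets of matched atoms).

0

[NX3;H0]([#6])([#6])[#6] is the SMARTS for a tertiary amine: a trivalent nitrogen with no H, bonded to three carbons.
No fragment in the molecule satisfies every constraint, giving 0 matches.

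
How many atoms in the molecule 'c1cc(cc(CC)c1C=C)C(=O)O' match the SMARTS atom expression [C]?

The query [C] means: uppercase C matches aliphatic (non-aromatic) carbon only.
Check the 13 heavy atoms by environment: 6× c (aromatic) → no; 5× C → match; 2× O → no.
That gives 5 matching atoms.

5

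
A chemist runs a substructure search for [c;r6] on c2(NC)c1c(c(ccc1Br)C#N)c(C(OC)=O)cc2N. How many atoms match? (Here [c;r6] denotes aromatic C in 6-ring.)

10

The query [c;r6] means: aromatic carbon that belongs to a six-membered ring.
Check the 20 heavy atoms by environment: 10× c (aromatic, in 6-ring) → match; 4× C (acyclic) → no; 2× O (acyclic) → no; 3× N (acyclic) → no; 1× Br (acyclic) → no.
That gives 10 matching atoms.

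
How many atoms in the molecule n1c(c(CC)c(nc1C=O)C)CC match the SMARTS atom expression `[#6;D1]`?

3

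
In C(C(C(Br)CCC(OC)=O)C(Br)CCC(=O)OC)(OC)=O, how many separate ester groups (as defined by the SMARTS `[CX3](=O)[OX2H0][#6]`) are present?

[CX3](=O)[OX2H0][#6] is the SMARTS for an ester: a carbonyl carbon bonded to an oxygen that is itself bonded to carbon (no H on that O).
The molecule carries 3 separate instances of a methyl-ester group (-C(=O)OCH3) meeting every constraint; each maps to a distinct set of atoms, giving 3 matches.

3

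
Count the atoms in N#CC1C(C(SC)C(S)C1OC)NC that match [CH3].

3

Check the 14 heavy atoms by environment: 5× C (H1) → no; 1× C (H0) → no; 1× N (H0) → no; 1× N (H1) → no; 3× C (H3) → match; 1× S (H1) → no; 1× S (H0) → no; 1× O (H0) → no.
That gives 3 matching atoms.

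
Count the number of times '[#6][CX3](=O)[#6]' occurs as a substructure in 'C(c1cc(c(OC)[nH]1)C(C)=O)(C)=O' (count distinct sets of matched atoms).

2

[#6][CX3](=O)[#6] is the SMARTS for a ketone: a carbonyl carbon (no H) flanked by two carbons.
The molecule carries 2 separate instances of an acetyl/ketone group (-C(=O)CH3) meeting every constraint; each maps to a distinct set of atoms, giving 2 matches.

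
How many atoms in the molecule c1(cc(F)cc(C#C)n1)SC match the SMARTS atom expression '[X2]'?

4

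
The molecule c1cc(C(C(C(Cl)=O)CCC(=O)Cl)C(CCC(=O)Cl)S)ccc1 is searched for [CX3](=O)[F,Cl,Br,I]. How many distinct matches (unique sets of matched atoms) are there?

[CX3](=O)[F,Cl,Br,I] is the SMARTS for an acyl halide: a carbonyl carbon bonded to a halogen.
The molecule carries 3 separate instances of an acyl chloride (-C(=O)Cl) meeting every constraint; each maps to a distinct set of atoms, giving 3 matches.

3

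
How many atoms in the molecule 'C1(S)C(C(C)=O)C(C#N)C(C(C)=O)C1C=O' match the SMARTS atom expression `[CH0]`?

3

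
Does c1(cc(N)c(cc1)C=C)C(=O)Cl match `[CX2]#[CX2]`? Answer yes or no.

No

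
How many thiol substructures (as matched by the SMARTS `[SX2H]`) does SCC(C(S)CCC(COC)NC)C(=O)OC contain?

[SX2H] is the SMARTS for a thiol: an aliphatic sulfur with two connections, one being H.
The molecule carries 2 separate instances of a thiol (-SH) meeting every constraint; each maps to a distinct set of atoms, giving 2 matches.

2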